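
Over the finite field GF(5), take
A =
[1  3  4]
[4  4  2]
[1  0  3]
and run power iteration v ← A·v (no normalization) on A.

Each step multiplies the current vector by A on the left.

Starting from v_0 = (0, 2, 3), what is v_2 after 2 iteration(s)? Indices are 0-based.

v_2 = (1, 1, 0)

v_0 = (0, 2, 3).
v_1 = A·v_0 = (3, 4, 4).
v_2 = A·v_1 = (1, 1, 0).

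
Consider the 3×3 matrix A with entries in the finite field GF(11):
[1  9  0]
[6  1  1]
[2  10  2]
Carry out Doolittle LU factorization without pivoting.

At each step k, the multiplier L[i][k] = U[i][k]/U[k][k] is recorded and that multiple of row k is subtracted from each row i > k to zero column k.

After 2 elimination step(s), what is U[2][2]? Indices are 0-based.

k=0: U[0][0]=1
  eliminate (1,0): mult=6, new row 1: (0, 2, 1); set L[1][0]=6
  eliminate (2,0): mult=2, new row 2: (0, 3, 2); set L[2][0]=2
k=1: U[1][1]=2
  eliminate (2,1): mult=7, new row 2: (0, 0, 6); set L[2][1]=7

U[2][2] = 6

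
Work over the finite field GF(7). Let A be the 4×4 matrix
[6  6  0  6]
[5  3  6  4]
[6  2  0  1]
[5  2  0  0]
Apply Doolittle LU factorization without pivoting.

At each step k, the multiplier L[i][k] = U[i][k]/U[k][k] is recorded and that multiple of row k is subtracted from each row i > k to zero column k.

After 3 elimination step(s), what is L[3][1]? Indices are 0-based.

Step 1: pivot at (0,0) is 6.
  row1 ← row1 − (2)·row0  ⇒  L[1][0]=2, U row1=(0, 5, 6, 6)
  row2 ← row2 − (1)·row0  ⇒  L[2][0]=1, U row2=(0, 3, 0, 2)
  row3 ← row3 − (2)·row0  ⇒  L[3][0]=2, U row3=(0, 4, 0, 2)
Step 2: pivot at (1,1) is 5.
  row2 ← row2 − (2)·row1  ⇒  L[2][1]=2, U row2=(0, 0, 2, 4)
  row3 ← row3 − (5)·row1  ⇒  L[3][1]=5, U row3=(0, 0, 5, 0)
Step 3: pivot at (2,2) is 2.
  row3 ← row3 − (6)·row2  ⇒  L[3][2]=6, U row3=(0, 0, 0, 4)

L[3][1] = 5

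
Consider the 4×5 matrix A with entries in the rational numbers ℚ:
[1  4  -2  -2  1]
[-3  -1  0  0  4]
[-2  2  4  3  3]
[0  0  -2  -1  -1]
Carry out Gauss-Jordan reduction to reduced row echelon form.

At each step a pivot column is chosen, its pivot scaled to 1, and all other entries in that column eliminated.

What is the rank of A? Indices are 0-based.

rank = 4

pivot(0,0)=1: scale R0 → (1, 4, -2, -2, 1)
  clear (1,0): R1 −= (-3)R0 → (0, 11, -6, -6, 7)
  clear (2,0): R2 −= (-2)R0 → (0, 10, 0, -1, 5)
pivot(1,1)=11: scale R1 → (0, 1, -6/11, -6/11, 7/11)
  clear (0,1): R0 −= (4)R1 → (1, 0, 2/11, 2/11, -17/11)
  clear (2,1): R2 −= (10)R1 → (0, 0, 60/11, 49/11, -15/11)
pivot(2,2)=60/11: scale R2 → (0, 0, 1, 49/60, -1/4)
  clear (0,2): R0 −= (2/11)R2 → (1, 0, 0, 1/30, -3/2)
  clear (1,2): R1 −= (-6/11)R2 → (0, 1, 0, -1/10, 1/2)
  clear (3,2): R3 −= (-2)R2 → (0, 0, 0, 19/30, -3/2)
pivot(3,3)=19/30: scale R3 → (0, 0, 0, 1, -45/19)
  clear (0,3): R0 −= (1/30)R3 → (1, 0, 0, 0, -27/19)
  clear (1,3): R1 −= (-1/10)R3 → (0, 1, 0, 0, 5/19)
  clear (2,3): R2 −= (49/60)R3 → (0, 0, 1, 0, 32/19)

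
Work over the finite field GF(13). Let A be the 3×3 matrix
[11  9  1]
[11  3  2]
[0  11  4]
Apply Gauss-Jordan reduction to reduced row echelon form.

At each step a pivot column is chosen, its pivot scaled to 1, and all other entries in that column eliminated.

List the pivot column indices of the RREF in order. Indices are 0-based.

pivot columns: 0, 1, 2

[1] R0 /= 11  ⇒  (1, 2, 6)
     R1 -= 11·R0  ⇒  (0, 7, 1)
[2] R1 /= 7  ⇒  (0, 1, 2)
     R0 -= 2·R1  ⇒  (1, 0, 2)
     R2 -= 11·R1  ⇒  (0, 0, 8)
[3] R2 /= 8  ⇒  (0, 0, 1)
     R0 -= 2·R2  ⇒  (1, 0, 0)
     R1 -= 2·R2  ⇒  (0, 1, 0)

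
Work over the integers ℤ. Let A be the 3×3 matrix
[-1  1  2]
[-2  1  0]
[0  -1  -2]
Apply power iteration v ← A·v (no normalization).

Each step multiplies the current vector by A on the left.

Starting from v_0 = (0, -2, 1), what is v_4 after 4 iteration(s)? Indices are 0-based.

v_4 = (-6, -6, 2)

v_0 = (0, -2, 1).
v_1 = A·v_0 = (0, -2, 0).
v_2 = A·v_1 = (-2, -2, 2).
v_3 = A·v_2 = (4, 2, -2).
v_4 = A·v_3 = (-6, -6, 2).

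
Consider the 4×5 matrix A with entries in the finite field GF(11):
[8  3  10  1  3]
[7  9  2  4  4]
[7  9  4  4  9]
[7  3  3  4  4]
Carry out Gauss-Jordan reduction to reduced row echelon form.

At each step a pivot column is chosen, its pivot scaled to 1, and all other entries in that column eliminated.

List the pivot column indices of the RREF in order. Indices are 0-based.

pivot columns: 0, 1, 2, 3

pivot(0,0)=8: scale R0 → (1, 10, 4, 7, 10)
  clear (1,0): R1 −= (7)R0 → (0, 5, 7, 10, 0)
  clear (2,0): R2 −= (7)R0 → (0, 5, 9, 10, 5)
  clear (3,0): R3 −= (7)R0 → (0, 10, 8, 10, 0)
pivot(1,1)=5: scale R1 → (0, 1, 8, 2, 0)
  clear (0,1): R0 −= (10)R1 → (1, 0, 1, 9, 10)
  clear (2,1): R2 −= (5)R1 → (0, 0, 2, 0, 5)
  clear (3,1): R3 −= (10)R1 → (0, 0, 5, 1, 0)
pivot(2,2)=2: scale R2 → (0, 0, 1, 0, 8)
  clear (0,2): R0 −= (1)R2 → (1, 0, 0, 9, 2)
  clear (1,2): R1 −= (8)R2 → (0, 1, 0, 2, 2)
  clear (3,2): R3 −= (5)R2 → (0, 0, 0, 1, 4)
pivot(3,3)=1: scale R3 → (0, 0, 0, 1, 4)
  clear (0,3): R0 −= (9)R3 → (1, 0, 0, 0, 10)
  clear (1,3): R1 −= (2)R3 → (0, 1, 0, 0, 5)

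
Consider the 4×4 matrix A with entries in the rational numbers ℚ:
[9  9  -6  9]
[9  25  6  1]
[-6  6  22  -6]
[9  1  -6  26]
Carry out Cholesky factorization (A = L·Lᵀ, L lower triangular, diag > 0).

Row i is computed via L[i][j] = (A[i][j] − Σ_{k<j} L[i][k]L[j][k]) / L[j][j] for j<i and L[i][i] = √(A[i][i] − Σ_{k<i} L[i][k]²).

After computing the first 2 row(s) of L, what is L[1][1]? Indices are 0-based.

Step 1: L[0][0] = √(9) = 3.
  L[1][0] = (9) / L[0][0] = 3.
Step 2: L[1][1] = √(16) = 4.

L[1][1] = 4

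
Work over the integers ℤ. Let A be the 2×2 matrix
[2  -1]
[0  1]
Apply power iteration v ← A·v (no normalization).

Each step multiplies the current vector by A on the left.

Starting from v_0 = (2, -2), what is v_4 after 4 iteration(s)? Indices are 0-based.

v_4 = (62, -2)

v_0 = (2, -2).
v_1 = A·v_0 = (6, -2).
v_2 = A·v_1 = (14, -2).
v_3 = A·v_2 = (30, -2).
v_4 = A·v_3 = (62, -2).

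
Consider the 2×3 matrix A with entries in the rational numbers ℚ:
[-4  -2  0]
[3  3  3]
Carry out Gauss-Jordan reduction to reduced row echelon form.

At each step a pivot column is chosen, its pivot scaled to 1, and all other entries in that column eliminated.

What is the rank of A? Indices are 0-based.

rank = 2

step 1: normalize row 0 (÷-4) = (1, 1/2, 0)
  row 1: subtract 3×row0 = (0, 3/2, 3)
step 2: normalize row 1 (÷3/2) = (0, 1, 2)
  row 0: subtract 1/2×row1 = (1, 0, -1)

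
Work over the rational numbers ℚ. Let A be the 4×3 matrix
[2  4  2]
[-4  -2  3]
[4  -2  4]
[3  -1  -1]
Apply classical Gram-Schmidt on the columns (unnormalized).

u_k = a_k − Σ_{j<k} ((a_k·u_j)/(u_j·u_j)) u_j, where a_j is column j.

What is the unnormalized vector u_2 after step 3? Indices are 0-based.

Step 1: u_0 = a_0 = (2, -4, 4, 3).
Step 2: u_1 = a_1 − (1/9)·u_0 = (34/9, -14/9, -22/9, -4/3).
Step 3: u_2 = a_2 − (1/9)·u_0 − (-5/22)·u_1 = (29/11, 34/11, 3, -18/11).

u_2 = (29/11, 34/11, 3, -18/11)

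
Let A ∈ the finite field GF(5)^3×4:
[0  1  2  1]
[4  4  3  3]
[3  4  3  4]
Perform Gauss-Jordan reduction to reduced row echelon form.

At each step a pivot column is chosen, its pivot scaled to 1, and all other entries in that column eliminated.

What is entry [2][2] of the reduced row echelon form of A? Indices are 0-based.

M[2][2] = 0

step 1: exchange rows 0,1
step 1: normalize row 0 (÷4) = (1, 1, 2, 2)
  row 2: subtract 3×row0 = (0, 1, 2, 3)
step 2: normalize row 1 (÷1) = (0, 1, 2, 1)
  row 0: subtract 1×row1 = (1, 0, 0, 1)
  row 2: subtract 1×row1 = (0, 0, 0, 2)
skip col 2 (zero from row 2)
step 3: normalize row 2 (÷2) = (0, 0, 0, 1)
  row 0: subtract 1×row2 = (1, 0, 0, 0)
  row 1: subtract 1×row2 = (0, 1, 2, 0)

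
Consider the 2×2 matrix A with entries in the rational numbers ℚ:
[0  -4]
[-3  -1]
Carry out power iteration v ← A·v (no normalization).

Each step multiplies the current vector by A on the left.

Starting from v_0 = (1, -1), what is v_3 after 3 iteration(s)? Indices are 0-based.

v_3 = (40, -14)

v_0 = (1, -1).
v_1 = A·v_0 = (4, -2).
v_2 = A·v_1 = (8, -10).
v_3 = A·v_2 = (40, -14).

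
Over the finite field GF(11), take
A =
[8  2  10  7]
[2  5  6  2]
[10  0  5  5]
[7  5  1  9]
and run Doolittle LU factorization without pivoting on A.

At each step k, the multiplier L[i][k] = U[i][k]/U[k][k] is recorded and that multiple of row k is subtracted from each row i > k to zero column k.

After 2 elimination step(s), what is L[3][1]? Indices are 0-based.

[col 0] pivot 8
  R1 -= 3*R0 → (0, 10, 9, 3)  (L[1][0] := 3)
  R2 -= 4*R0 → (0, 3, 9, 10)  (L[2][0] := 4)
  R3 -= 5*R0 → (0, 6, 6, 7)  (L[3][0] := 5)
[col 1] pivot 10
  R2 -= 8*R1 → (0, 0, 3, 8)  (L[2][1] := 8)
  R3 -= 5*R1 → (0, 0, 5, 3)  (L[3][1] := 5)

L[3][1] = 5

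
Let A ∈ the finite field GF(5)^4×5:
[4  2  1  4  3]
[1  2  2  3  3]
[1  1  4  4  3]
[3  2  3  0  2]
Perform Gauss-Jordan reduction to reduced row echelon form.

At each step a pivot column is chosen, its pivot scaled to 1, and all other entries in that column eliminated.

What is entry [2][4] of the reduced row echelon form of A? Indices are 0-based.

M[2][4] = 3

pivot(0,0)=4: scale R0 → (1, 3, 4, 1, 2)
  clear (1,0): R1 −= (1)R0 → (0, 4, 3, 2, 1)
  clear (2,0): R2 −= (1)R0 → (0, 3, 0, 3, 1)
  clear (3,0): R3 −= (3)R0 → (0, 3, 1, 2, 1)
pivot(1,1)=4: scale R1 → (0, 1, 2, 3, 4)
  clear (0,1): R0 −= (3)R1 → (1, 0, 3, 2, 0)
  clear (2,1): R2 −= (3)R1 → (0, 0, 4, 4, 4)
  clear (3,1): R3 −= (3)R1 → (0, 0, 0, 3, 4)
pivot(2,2)=4: scale R2 → (0, 0, 1, 1, 1)
  clear (0,2): R0 −= (3)R2 → (1, 0, 0, 4, 2)
  clear (1,2): R1 −= (2)R2 → (0, 1, 0, 1, 2)
pivot(3,3)=3: scale R3 → (0, 0, 0, 1, 3)
  clear (0,3): R0 −= (4)R3 → (1, 0, 0, 0, 0)
  clear (1,3): R1 −= (1)R3 → (0, 1, 0, 0, 4)
  clear (2,3): R2 −= (1)R3 → (0, 0, 1, 0, 3)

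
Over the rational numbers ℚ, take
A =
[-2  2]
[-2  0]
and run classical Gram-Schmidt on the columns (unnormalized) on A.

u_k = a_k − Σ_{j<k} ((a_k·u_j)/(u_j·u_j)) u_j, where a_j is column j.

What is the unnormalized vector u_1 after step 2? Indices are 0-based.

Step 1: u_0 = a_0 = (-2, -2).
Step 2: u_1 = a_1 − (-1/2)·u_0 = (1, -1).

u_1 = (1, -1)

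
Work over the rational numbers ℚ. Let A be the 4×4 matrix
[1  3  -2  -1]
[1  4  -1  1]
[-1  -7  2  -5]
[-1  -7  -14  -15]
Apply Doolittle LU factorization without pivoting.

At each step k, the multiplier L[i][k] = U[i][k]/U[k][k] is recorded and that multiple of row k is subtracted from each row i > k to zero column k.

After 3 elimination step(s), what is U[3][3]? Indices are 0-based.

Step 1: pivot at (0,0) is 1.
  row1 ← row1 − (1)·row0  ⇒  L[1][0]=1, U row1=(0, 1, 1, 2)
  row2 ← row2 − (-1)·row0  ⇒  L[2][0]=-1, U row2=(0, -4, 0, -6)
  row3 ← row3 − (-1)·row0  ⇒  L[3][0]=-1, U row3=(0, -4, -16, -16)
Step 2: pivot at (1,1) is 1.
  row2 ← row2 − (-4)·row1  ⇒  L[2][1]=-4, U row2=(0, 0, 4, 2)
  row3 ← row3 − (-4)·row1  ⇒  L[3][1]=-4, U row3=(0, 0, -12, -8)
Step 3: pivot at (2,2) is 4.
  row3 ← row3 − (-3)·row2  ⇒  L[3][2]=-3, U row3=(0, 0, 0, -2)

U[3][3] = -2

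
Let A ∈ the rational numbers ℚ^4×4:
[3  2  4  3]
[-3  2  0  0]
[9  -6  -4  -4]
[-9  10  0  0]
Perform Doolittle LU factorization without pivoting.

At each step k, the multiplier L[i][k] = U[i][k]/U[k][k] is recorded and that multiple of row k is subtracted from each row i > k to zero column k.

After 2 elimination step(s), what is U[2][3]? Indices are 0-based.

[col 0] pivot 3
  R1 -= -1*R0 → (0, 4, 4, 3)  (L[1][0] := -1)
  R2 -= 3*R0 → (0, -12, -16, -13)  (L[2][0] := 3)
  R3 -= -3*R0 → (0, 16, 12, 9)  (L[3][0] := -3)
[col 1] pivot 4
  R2 -= -3*R1 → (0, 0, -4, -4)  (L[2][1] := -3)
  R3 -= 4*R1 → (0, 0, -4, -3)  (L[3][1] := 4)

U[2][3] = -4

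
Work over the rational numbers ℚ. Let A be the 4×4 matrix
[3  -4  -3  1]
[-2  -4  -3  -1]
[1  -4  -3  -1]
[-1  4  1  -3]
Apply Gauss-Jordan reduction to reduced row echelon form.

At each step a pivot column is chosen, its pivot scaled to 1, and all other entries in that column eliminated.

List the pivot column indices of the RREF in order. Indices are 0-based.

[1] R0 /= 3  ⇒  (1, -4/3, -1, 1/3)
     R1 -= -2·R0  ⇒  (0, -20/3, -5, -1/3)
     R2 -= 1·R0  ⇒  (0, -8/3, -2, -4/3)
     R3 -= -1·R0  ⇒  (0, 8/3, 0, -8/3)
[2] R1 /= -20/3  ⇒  (0, 1, 3/4, 1/20)
     R0 -= -4/3·R1  ⇒  (1, 0, 0, 2/5)
     R2 -= -8/3·R1  ⇒  (0, 0, 0, -6/5)
     R3 -= 8/3·R1  ⇒  (0, 0, -2, -14/5)
[3] R2 <-> R3
[3] R2 /= -2  ⇒  (0, 0, 1, 7/5)
     R1 -= 3/4·R2  ⇒  (0, 1, 0, -1)
[4] R3 /= -6/5  ⇒  (0, 0, 0, 1)
     R0 -= 2/5·R3  ⇒  (1, 0, 0, 0)
     R1 -= -1·R3  ⇒  (0, 1, 0, 0)
     R2 -= 7/5·R3  ⇒  (0, 0, 1, 0)

pivot columns: 0, 1, 2, 3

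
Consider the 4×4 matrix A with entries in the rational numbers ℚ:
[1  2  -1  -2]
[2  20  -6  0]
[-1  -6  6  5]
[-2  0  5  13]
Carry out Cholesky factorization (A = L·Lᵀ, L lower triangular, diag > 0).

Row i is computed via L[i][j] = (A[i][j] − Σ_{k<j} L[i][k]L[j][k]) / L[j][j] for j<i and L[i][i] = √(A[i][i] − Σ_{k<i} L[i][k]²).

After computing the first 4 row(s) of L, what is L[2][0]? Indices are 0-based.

L[2][0] = -1

Step 1: L[0][0] = √(1) = 1.
  L[1][0] = (2) / L[0][0] = 2.
Step 2: L[1][1] = √(16) = 4.
  L[2][0] = (-1) / L[0][0] = -1.
  L[2][1] = (-4) / L[1][1] = -1.
Step 3: L[2][2] = √(4) = 2.
  L[3][0] = (-2) / L[0][0] = -2.
  L[3][1] = (4) / L[1][1] = 1.
  L[3][2] = (4) / L[2][2] = 2.
Step 4: L[3][3] = √(4) = 2.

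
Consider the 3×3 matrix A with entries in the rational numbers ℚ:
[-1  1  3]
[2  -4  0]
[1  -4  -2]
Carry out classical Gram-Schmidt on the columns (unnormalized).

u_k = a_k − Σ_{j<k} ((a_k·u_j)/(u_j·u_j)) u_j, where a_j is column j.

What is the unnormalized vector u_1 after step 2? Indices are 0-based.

Step 1: u_0 = a_0 = (-1, 2, 1).
Step 2: u_1 = a_1 − (-13/6)·u_0 = (-7/6, 1/3, -11/6).

u_1 = (-7/6, 1/3, -11/6)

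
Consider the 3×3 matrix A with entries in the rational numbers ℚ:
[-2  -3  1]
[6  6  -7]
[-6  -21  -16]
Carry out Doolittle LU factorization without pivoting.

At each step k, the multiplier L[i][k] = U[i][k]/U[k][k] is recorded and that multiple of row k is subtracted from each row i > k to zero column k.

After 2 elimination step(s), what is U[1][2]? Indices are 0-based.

U[1][2] = -4

[col 0] pivot -2
  R1 -= -3*R0 → (0, -3, -4)  (L[1][0] := -3)
  R2 -= 3*R0 → (0, -12, -19)  (L[2][0] := 3)
[col 1] pivot -3
  R2 -= 4*R1 → (0, 0, -3)  (L[2][1] := 4)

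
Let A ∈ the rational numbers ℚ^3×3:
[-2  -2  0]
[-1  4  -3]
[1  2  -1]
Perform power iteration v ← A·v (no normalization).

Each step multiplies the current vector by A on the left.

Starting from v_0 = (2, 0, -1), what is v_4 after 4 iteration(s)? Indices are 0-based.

v_4 = (10, 3, -9)

v_0 = (2, 0, -1).
v_1 = A·v_0 = (-4, 1, 3).
v_2 = A·v_1 = (6, -1, -5).
v_3 = A·v_2 = (-10, 5, 9).
v_4 = A·v_3 = (10, 3, -9).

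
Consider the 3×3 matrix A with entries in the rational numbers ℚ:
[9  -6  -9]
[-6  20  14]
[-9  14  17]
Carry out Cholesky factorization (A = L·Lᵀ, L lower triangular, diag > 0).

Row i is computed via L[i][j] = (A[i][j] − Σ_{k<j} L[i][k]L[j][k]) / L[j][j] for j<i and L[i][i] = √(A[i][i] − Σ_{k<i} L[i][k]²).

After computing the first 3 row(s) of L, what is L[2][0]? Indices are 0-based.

L[2][0] = -3

Step 1: L[0][0] = √(9) = 3.
  L[1][0] = (-6) / L[0][0] = -2.
Step 2: L[1][1] = √(16) = 4.
  L[2][0] = (-9) / L[0][0] = -3.
  L[2][1] = (8) / L[1][1] = 2.
Step 3: L[2][2] = √(4) = 2.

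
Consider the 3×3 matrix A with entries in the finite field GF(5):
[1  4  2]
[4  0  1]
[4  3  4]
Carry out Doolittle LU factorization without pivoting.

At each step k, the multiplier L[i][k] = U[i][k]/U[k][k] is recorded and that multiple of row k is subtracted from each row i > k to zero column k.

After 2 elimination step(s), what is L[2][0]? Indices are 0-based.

k=0: U[0][0]=1
  eliminate (1,0): mult=4, new row 1: (0, 4, 3); set L[1][0]=4
  eliminate (2,0): mult=4, new row 2: (0, 2, 1); set L[2][0]=4
k=1: U[1][1]=4
  eliminate (2,1): mult=3, new row 2: (0, 0, 2); set L[2][1]=3

L[2][0] = 4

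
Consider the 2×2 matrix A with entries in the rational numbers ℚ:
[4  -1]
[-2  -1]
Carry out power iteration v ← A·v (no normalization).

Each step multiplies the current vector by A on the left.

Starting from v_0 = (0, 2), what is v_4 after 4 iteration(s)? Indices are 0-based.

v_0 = (0, 2).
v_1 = A·v_0 = (-2, -2).
v_2 = A·v_1 = (-6, 6).
v_3 = A·v_2 = (-30, 6).
v_4 = A·v_3 = (-126, 54).

v_4 = (-126, 54)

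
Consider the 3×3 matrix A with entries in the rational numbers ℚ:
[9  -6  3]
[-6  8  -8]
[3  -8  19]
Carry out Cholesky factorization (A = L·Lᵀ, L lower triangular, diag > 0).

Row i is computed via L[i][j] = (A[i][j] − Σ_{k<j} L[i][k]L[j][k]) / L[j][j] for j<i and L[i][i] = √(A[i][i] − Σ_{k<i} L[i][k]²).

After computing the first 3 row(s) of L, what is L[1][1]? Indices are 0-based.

L[1][1] = 2

Step 1: L[0][0] = √(9) = 3.
  L[1][0] = (-6) / L[0][0] = -2.
Step 2: L[1][1] = √(4) = 2.
  L[2][0] = (3) / L[0][0] = 1.
  L[2][1] = (-6) / L[1][1] = -3.
Step 3: L[2][2] = √(9) = 3.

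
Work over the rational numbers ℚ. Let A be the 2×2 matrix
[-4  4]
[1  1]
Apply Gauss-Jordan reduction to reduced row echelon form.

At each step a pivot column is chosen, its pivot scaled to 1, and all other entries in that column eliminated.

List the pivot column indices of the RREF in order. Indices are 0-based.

pivot columns: 0, 1

step 1: normalize row 0 (÷-4) = (1, -1)
  row 1: subtract 1×row0 = (0, 2)
step 2: normalize row 1 (÷2) = (0, 1)
  row 0: subtract -1×row1 = (1, 0)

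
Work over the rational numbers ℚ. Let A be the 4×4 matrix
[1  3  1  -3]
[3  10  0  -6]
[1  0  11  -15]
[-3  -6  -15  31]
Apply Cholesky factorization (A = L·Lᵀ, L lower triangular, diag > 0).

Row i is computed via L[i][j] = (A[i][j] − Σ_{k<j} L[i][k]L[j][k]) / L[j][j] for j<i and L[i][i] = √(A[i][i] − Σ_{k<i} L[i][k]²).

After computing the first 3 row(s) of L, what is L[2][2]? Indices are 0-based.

Step 1: L[0][0] = √(1) = 1.
  L[1][0] = (3) / L[0][0] = 3.
Step 2: L[1][1] = √(1) = 1.
  L[2][0] = (1) / L[0][0] = 1.
  L[2][1] = (-3) / L[1][1] = -3.
Step 3: L[2][2] = √(1) = 1.

L[2][2] = 1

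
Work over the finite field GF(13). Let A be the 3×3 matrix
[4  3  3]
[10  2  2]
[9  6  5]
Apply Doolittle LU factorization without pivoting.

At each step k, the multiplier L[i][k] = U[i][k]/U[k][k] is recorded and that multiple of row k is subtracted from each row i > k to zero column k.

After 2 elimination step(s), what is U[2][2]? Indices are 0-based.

U[2][2] = 12

Step 1: pivot at (0,0) is 4.
  row1 ← row1 − (9)·row0  ⇒  L[1][0]=9, U row1=(0, 1, 1)
  row2 ← row2 − (12)·row0  ⇒  L[2][0]=12, U row2=(0, 9, 8)
Step 2: pivot at (1,1) is 1.
  row2 ← row2 − (9)·row1  ⇒  L[2][1]=9, U row2=(0, 0, 12)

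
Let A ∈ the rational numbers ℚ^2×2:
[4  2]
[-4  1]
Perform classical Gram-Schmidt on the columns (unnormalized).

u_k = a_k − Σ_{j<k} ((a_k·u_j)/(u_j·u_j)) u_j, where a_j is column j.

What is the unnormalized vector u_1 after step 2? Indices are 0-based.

u_1 = (3/2, 3/2)

Step 1: u_0 = a_0 = (4, -4).
Step 2: u_1 = a_1 − (1/8)·u_0 = (3/2, 3/2).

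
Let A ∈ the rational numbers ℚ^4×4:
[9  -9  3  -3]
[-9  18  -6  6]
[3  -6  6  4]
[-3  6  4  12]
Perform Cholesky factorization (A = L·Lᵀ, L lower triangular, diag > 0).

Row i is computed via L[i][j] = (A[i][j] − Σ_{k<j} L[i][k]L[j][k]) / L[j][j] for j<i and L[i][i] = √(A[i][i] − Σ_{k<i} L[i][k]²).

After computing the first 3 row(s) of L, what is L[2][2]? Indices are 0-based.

Step 1: L[0][0] = √(9) = 3.
  L[1][0] = (-9) / L[0][0] = -3.
Step 2: L[1][1] = √(9) = 3.
  L[2][0] = (3) / L[0][0] = 1.
  L[2][1] = (-3) / L[1][1] = -1.
Step 3: L[2][2] = √(4) = 2.

L[2][2] = 2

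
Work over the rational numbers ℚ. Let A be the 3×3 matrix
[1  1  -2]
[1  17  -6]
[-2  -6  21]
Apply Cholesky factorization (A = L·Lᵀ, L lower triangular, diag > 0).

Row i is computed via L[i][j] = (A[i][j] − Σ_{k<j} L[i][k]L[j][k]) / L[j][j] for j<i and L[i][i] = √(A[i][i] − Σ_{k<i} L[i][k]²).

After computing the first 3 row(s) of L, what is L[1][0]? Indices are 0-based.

L[1][0] = 1

Step 1: L[0][0] = √(1) = 1.
  L[1][0] = (1) / L[0][0] = 1.
Step 2: L[1][1] = √(16) = 4.
  L[2][0] = (-2) / L[0][0] = -2.
  L[2][1] = (-4) / L[1][1] = -1.
Step 3: L[2][2] = √(16) = 4.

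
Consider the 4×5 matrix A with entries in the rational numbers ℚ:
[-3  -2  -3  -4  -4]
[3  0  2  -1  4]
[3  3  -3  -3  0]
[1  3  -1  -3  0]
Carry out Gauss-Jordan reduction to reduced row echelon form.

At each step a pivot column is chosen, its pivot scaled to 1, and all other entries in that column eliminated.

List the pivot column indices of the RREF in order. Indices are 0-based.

step 1: normalize row 0 (÷-3) = (1, 2/3, 1, 4/3, 4/3)
  row 1: subtract 3×row0 = (0, -2, -1, -5, 0)
  row 2: subtract 3×row0 = (0, 1, -6, -7, -4)
  row 3: subtract 1×row0 = (0, 7/3, -2, -13/3, -4/3)
step 2: normalize row 1 (÷-2) = (0, 1, 1/2, 5/2, 0)
  row 0: subtract 2/3×row1 = (1, 0, 2/3, -1/3, 4/3)
  row 2: subtract 1×row1 = (0, 0, -13/2, -19/2, -4)
  row 3: subtract 7/3×row1 = (0, 0, -19/6, -61/6, -4/3)
step 3: normalize row 2 (÷-13/2) = (0, 0, 1, 19/13, 8/13)
  row 0: subtract 2/3×row2 = (1, 0, 0, -17/13, 12/13)
  row 1: subtract 1/2×row2 = (0, 1, 0, 23/13, -4/13)
  row 3: subtract -19/6×row2 = (0, 0, 0, -72/13, 8/13)
step 4: normalize row 3 (÷-72/13) = (0, 0, 0, 1, -1/9)
  row 0: subtract -17/13×row3 = (1, 0, 0, 0, 7/9)
  row 1: subtract 23/13×row3 = (0, 1, 0, 0, -1/9)
  row 2: subtract 19/13×row3 = (0, 0, 1, 0, 7/9)

pivot columns: 0, 1, 2, 3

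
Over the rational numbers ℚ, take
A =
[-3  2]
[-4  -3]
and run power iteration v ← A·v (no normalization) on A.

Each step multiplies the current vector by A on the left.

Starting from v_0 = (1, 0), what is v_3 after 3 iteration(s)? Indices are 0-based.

v_0 = (1, 0).
v_1 = A·v_0 = (-3, -4).
v_2 = A·v_1 = (1, 24).
v_3 = A·v_2 = (45, -76).

v_3 = (45, -76)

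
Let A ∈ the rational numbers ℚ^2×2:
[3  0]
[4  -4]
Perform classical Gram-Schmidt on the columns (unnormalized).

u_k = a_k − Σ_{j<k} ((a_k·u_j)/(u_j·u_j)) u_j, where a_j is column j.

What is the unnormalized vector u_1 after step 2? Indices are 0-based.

Step 1: u_0 = a_0 = (3, 4).
Step 2: u_1 = a_1 − (-16/25)·u_0 = (48/25, -36/25).

u_1 = (48/25, -36/25)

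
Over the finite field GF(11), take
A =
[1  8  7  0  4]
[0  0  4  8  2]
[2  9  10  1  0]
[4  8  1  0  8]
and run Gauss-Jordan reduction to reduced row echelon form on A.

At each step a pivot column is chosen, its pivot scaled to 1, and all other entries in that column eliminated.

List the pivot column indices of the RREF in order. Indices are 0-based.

pivot columns: 0, 1, 2, 3

pivot(0,0)=1: scale R0 → (1, 8, 7, 0, 4)
  clear (2,0): R2 −= (2)R0 → (0, 4, 7, 1, 3)
  clear (3,0): R3 −= (4)R0 → (0, 9, 6, 0, 3)
pivot(1,1): swap R1↔R2
pivot(1,1)=4: scale R1 → (0, 1, 10, 3, 9)
  clear (0,1): R0 −= (8)R1 → (1, 0, 4, 9, 9)
  clear (3,1): R3 −= (9)R1 → (0, 0, 4, 6, 10)
pivot(2,2)=4: scale R2 → (0, 0, 1, 2, 6)
  clear (0,2): R0 −= (4)R2 → (1, 0, 0, 1, 7)
  clear (1,2): R1 −= (10)R2 → (0, 1, 0, 5, 4)
  clear (3,2): R3 −= (4)R2 → (0, 0, 0, 9, 8)
pivot(3,3)=9: scale R3 → (0, 0, 0, 1, 7)
  clear (0,3): R0 −= (1)R3 → (1, 0, 0, 0, 0)
  clear (1,3): R1 −= (5)R3 → (0, 1, 0, 0, 2)
  clear (2,3): R2 −= (2)R3 → (0, 0, 1, 0, 3)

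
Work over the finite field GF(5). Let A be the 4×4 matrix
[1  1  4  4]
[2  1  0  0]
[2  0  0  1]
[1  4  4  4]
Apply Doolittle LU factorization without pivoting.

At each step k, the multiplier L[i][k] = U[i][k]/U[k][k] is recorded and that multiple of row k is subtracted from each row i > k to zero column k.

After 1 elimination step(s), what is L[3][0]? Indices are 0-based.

L[3][0] = 1

Step 1: pivot at (0,0) is 1.
  row1 ← row1 − (2)·row0  ⇒  L[1][0]=2, U row1=(0, 4, 2, 2)
  row2 ← row2 − (2)·row0  ⇒  L[2][0]=2, U row2=(0, 3, 2, 3)
  row3 ← row3 − (1)·row0  ⇒  L[3][0]=1, U row3=(0, 3, 0, 0)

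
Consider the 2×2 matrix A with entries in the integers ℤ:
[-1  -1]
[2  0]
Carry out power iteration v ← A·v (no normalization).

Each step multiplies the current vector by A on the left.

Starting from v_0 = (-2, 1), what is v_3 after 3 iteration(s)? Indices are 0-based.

v_3 = (-5, 6)

v_0 = (-2, 1).
v_1 = A·v_0 = (1, -4).
v_2 = A·v_1 = (3, 2).
v_3 = A·v_2 = (-5, 6).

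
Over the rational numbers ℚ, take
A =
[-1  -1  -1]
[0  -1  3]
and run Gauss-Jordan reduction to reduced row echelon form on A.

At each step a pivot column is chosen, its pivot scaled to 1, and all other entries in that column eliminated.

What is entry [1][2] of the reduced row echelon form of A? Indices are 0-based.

pivot(0,0)=-1: scale R0 → (1, 1, 1)
pivot(1,1)=-1: scale R1 → (0, 1, -3)
  clear (0,1): R0 −= (1)R1 → (1, 0, 4)

M[1][2] = -3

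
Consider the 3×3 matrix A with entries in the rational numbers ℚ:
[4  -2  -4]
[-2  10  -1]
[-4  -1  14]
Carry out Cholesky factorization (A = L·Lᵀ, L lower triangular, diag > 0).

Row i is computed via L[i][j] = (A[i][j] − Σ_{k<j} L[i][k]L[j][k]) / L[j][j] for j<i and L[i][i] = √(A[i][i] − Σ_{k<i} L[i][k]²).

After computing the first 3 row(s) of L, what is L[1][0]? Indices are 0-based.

L[1][0] = -1

Step 1: L[0][0] = √(4) = 2.
  L[1][0] = (-2) / L[0][0] = -1.
Step 2: L[1][1] = √(9) = 3.
  L[2][0] = (-4) / L[0][0] = -2.
  L[2][1] = (-3) / L[1][1] = -1.
Step 3: L[2][2] = √(9) = 3.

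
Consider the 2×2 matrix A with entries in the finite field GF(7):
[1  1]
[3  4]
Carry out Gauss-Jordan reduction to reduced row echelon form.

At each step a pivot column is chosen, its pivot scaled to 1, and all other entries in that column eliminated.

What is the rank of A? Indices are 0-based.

pivot(0,0)=1: scale R0 → (1, 1)
  clear (1,0): R1 −= (3)R0 → (0, 1)
pivot(1,1)=1: scale R1 → (0, 1)
  clear (0,1): R0 −= (1)R1 → (1, 0)

rank = 2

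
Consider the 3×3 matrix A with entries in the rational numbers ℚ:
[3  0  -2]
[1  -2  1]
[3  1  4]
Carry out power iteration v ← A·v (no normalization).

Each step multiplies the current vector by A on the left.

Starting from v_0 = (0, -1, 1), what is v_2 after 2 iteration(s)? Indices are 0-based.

v_2 = (-12, -5, 9)

v_0 = (0, -1, 1).
v_1 = A·v_0 = (-2, 3, 3).
v_2 = A·v_1 = (-12, -5, 9).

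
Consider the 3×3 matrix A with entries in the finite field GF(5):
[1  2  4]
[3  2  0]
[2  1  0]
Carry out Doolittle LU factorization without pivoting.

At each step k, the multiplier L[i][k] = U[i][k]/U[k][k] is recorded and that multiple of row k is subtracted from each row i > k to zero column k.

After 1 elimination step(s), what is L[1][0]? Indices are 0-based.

Step 1: pivot at (0,0) is 1.
  row1 ← row1 − (3)·row0  ⇒  L[1][0]=3, U row1=(0, 1, 3)
  row2 ← row2 − (2)·row0  ⇒  L[2][0]=2, U row2=(0, 2, 2)

L[1][0] = 3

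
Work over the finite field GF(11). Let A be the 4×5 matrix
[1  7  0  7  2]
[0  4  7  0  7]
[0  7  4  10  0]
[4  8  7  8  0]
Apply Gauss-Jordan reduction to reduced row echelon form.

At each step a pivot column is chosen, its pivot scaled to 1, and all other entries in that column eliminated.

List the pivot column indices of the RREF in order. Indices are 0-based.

step 1: normalize row 0 (÷1) = (1, 7, 0, 7, 2)
  row 3: subtract 4×row0 = (0, 2, 7, 2, 3)
step 2: normalize row 1 (÷4) = (0, 1, 10, 0, 10)
  row 0: subtract 7×row1 = (1, 0, 7, 7, 9)
  row 2: subtract 7×row1 = (0, 0, 0, 10, 7)
  row 3: subtract 2×row1 = (0, 0, 9, 2, 5)
step 3: exchange rows 2,3
step 3: normalize row 2 (÷9) = (0, 0, 1, 10, 3)
  row 0: subtract 7×row2 = (1, 0, 0, 3, 10)
  row 1: subtract 10×row2 = (0, 1, 0, 10, 2)
step 4: normalize row 3 (÷10) = (0, 0, 0, 1, 4)
  row 0: subtract 3×row3 = (1, 0, 0, 0, 9)
  row 1: subtract 10×row3 = (0, 1, 0, 0, 6)
  row 2: subtract 10×row3 = (0, 0, 1, 0, 7)

pivot columns: 0, 1, 2, 3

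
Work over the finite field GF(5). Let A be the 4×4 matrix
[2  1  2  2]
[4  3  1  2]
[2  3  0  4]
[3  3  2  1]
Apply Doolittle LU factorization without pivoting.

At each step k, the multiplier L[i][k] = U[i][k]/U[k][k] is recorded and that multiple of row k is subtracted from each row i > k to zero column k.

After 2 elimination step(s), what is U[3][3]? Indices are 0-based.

U[3][3] = 1

Step 1: pivot at (0,0) is 2.
  row1 ← row1 − (2)·row0  ⇒  L[1][0]=2, U row1=(0, 1, 2, 3)
  row2 ← row2 − (1)·row0  ⇒  L[2][0]=1, U row2=(0, 2, 3, 2)
  row3 ← row3 − (4)·row0  ⇒  L[3][0]=4, U row3=(0, 4, 4, 3)
Step 2: pivot at (1,1) is 1.
  row2 ← row2 − (2)·row1  ⇒  L[2][1]=2, U row2=(0, 0, 4, 1)
  row3 ← row3 − (4)·row1  ⇒  L[3][1]=4, U row3=(0, 0, 1, 1)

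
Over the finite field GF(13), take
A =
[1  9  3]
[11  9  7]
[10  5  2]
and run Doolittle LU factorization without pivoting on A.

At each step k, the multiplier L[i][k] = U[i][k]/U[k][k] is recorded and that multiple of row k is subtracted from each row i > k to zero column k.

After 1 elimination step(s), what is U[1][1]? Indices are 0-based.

U[1][1] = 1

k=0: U[0][0]=1
  eliminate (1,0): mult=11, new row 1: (0, 1, 0); set L[1][0]=11
  eliminate (2,0): mult=10, new row 2: (0, 6, 11); set L[2][0]=10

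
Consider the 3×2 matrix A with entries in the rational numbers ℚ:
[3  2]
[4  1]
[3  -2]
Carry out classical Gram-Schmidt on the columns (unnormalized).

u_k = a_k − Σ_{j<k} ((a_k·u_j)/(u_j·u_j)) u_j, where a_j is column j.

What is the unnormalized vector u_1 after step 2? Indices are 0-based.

u_1 = (28/17, 9/17, -40/17)

Step 1: u_0 = a_0 = (3, 4, 3).
Step 2: u_1 = a_1 − (2/17)·u_0 = (28/17, 9/17, -40/17).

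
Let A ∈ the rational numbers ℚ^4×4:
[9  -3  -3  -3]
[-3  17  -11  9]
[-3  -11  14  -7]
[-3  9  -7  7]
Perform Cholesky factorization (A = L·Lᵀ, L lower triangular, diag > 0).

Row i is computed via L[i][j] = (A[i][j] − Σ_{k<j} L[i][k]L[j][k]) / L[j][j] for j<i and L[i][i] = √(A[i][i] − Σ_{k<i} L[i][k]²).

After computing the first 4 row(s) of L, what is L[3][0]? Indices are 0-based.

Step 1: L[0][0] = √(9) = 3.
  L[1][0] = (-3) / L[0][0] = -1.
Step 2: L[1][1] = √(16) = 4.
  L[2][0] = (-3) / L[0][0] = -1.
  L[2][1] = (-12) / L[1][1] = -3.
Step 3: L[2][2] = √(4) = 2.
  L[3][0] = (-3) / L[0][0] = -1.
  L[3][1] = (8) / L[1][1] = 2.
  L[3][2] = (-2) / L[2][2] = -1.
Step 4: L[3][3] = √(1) = 1.

L[3][0] = -1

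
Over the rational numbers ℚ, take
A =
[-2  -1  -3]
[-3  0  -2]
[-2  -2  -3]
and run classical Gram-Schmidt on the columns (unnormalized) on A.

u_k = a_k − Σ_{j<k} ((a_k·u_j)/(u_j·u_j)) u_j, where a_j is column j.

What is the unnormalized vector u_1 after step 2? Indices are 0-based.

Step 1: u_0 = a_0 = (-2, -3, -2).
Step 2: u_1 = a_1 − (6/17)·u_0 = (-5/17, 18/17, -22/17).

u_1 = (-5/17, 18/17, -22/17)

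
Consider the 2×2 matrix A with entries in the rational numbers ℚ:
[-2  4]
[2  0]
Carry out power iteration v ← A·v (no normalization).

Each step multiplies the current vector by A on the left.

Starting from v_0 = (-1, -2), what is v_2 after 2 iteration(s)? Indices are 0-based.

v_2 = (4, -12)

v_0 = (-1, -2).
v_1 = A·v_0 = (-6, -2).
v_2 = A·v_1 = (4, -12).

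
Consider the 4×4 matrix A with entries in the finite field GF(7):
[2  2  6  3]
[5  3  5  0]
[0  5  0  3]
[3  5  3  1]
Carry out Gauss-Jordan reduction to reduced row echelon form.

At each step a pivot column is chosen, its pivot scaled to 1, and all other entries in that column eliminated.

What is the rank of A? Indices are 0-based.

rank = 4

[1] R0 /= 2  ⇒  (1, 1, 3, 5)
     R1 -= 5·R0  ⇒  (0, 5, 4, 3)
     R3 -= 3·R0  ⇒  (0, 2, 1, 0)
[2] R1 /= 5  ⇒  (0, 1, 5, 2)
     R0 -= 1·R1  ⇒  (1, 0, 5, 3)
     R2 -= 5·R1  ⇒  (0, 0, 3, 0)
     R3 -= 2·R1  ⇒  (0, 0, 5, 3)
[3] R2 /= 3  ⇒  (0, 0, 1, 0)
     R0 -= 5·R2  ⇒  (1, 0, 0, 3)
     R1 -= 5·R2  ⇒  (0, 1, 0, 2)
     R3 -= 5·R2  ⇒  (0, 0, 0, 3)
[4] R3 /= 3  ⇒  (0, 0, 0, 1)
     R0 -= 3·R3  ⇒  (1, 0, 0, 0)
     R1 -= 2·R3  ⇒  (0, 1, 0, 0)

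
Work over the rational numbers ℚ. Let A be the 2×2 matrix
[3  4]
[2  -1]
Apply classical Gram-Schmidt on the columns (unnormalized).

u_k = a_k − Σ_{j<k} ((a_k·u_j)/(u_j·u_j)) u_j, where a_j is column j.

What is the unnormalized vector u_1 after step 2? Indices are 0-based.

u_1 = (22/13, -33/13)

Step 1: u_0 = a_0 = (3, 2).
Step 2: u_1 = a_1 − (10/13)·u_0 = (22/13, -33/13).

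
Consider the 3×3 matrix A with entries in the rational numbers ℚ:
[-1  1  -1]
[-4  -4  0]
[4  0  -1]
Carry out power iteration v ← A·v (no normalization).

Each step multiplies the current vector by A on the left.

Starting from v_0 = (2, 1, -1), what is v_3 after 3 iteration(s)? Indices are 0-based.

v_0 = (2, 1, -1).
v_1 = A·v_0 = (0, -12, 9).
v_2 = A·v_1 = (-21, 48, -9).
v_3 = A·v_2 = (78, -108, -75).

v_3 = (78, -108, -75)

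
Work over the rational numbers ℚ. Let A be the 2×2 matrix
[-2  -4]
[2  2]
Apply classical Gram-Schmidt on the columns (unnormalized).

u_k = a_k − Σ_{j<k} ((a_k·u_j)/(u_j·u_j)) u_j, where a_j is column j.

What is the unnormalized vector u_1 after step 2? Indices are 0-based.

Step 1: u_0 = a_0 = (-2, 2).
Step 2: u_1 = a_1 − (3/2)·u_0 = (-1, -1).

u_1 = (-1, -1)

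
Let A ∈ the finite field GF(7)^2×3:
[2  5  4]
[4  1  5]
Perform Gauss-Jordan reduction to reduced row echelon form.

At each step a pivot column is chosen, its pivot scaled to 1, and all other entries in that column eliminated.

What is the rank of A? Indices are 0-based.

rank = 2

[1] R0 /= 2  ⇒  (1, 6, 2)
     R1 -= 4·R0  ⇒  (0, 5, 4)
[2] R1 /= 5  ⇒  (0, 1, 5)
     R0 -= 6·R1  ⇒  (1, 0, 0)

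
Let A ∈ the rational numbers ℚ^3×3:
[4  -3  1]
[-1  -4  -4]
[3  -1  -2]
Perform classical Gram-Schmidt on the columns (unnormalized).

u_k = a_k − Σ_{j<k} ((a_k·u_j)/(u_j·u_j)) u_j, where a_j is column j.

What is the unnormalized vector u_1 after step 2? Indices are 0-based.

u_1 = (-17/13, -115/26, 7/26)

Step 1: u_0 = a_0 = (4, -1, 3).
Step 2: u_1 = a_1 − (-11/26)·u_0 = (-17/13, -115/26, 7/26).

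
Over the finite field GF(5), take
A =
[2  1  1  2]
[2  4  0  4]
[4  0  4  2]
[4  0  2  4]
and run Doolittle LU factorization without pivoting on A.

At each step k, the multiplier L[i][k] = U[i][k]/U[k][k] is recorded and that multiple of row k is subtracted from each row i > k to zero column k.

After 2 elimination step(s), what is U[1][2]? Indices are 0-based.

Step 1: pivot at (0,0) is 2.
  row1 ← row1 − (1)·row0  ⇒  L[1][0]=1, U row1=(0, 3, 4, 2)
  row2 ← row2 − (2)·row0  ⇒  L[2][0]=2, U row2=(0, 3, 2, 3)
  row3 ← row3 − (2)·row0  ⇒  L[3][0]=2, U row3=(0, 3, 0, 0)
Step 2: pivot at (1,1) is 3.
  row2 ← row2 − (1)·row1  ⇒  L[2][1]=1, U row2=(0, 0, 3, 1)
  row3 ← row3 − (1)·row1  ⇒  L[3][1]=1, U row3=(0, 0, 1, 3)

U[1][2] = 4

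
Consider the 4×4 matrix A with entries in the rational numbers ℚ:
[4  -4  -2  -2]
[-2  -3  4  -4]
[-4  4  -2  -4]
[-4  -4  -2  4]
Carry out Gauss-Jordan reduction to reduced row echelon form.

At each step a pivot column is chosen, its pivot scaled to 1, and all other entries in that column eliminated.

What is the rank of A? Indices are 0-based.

pivot(0,0)=4: scale R0 → (1, -1, -1/2, -1/2)
  clear (1,0): R1 −= (-2)R0 → (0, -5, 3, -5)
  clear (2,0): R2 −= (-4)R0 → (0, 0, -4, -6)
  clear (3,0): R3 −= (-4)R0 → (0, -8, -4, 2)
pivot(1,1)=-5: scale R1 → (0, 1, -3/5, 1)
  clear (0,1): R0 −= (-1)R1 → (1, 0, -11/10, 1/2)
  clear (3,1): R3 −= (-8)R1 → (0, 0, -44/5, 10)
pivot(2,2)=-4: scale R2 → (0, 0, 1, 3/2)
  clear (0,2): R0 −= (-11/10)R2 → (1, 0, 0, 43/20)
  clear (1,2): R1 −= (-3/5)R2 → (0, 1, 0, 19/10)
  clear (3,2): R3 −= (-44/5)R2 → (0, 0, 0, 116/5)
pivot(3,3)=116/5: scale R3 → (0, 0, 0, 1)
  clear (0,3): R0 −= (43/20)R3 → (1, 0, 0, 0)
  clear (1,3): R1 −= (19/10)R3 → (0, 1, 0, 0)
  clear (2,3): R2 −= (3/2)R3 → (0, 0, 1, 0)

rank = 4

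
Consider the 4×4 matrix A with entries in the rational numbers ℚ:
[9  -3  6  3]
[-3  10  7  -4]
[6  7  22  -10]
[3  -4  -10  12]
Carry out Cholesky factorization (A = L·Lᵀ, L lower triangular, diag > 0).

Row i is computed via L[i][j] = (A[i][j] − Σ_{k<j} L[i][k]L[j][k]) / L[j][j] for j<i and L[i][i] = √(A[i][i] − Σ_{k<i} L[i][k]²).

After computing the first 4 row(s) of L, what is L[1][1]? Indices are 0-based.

L[1][1] = 3

Step 1: L[0][0] = √(9) = 3.
  L[1][0] = (-3) / L[0][0] = -1.
Step 2: L[1][1] = √(9) = 3.
  L[2][0] = (6) / L[0][0] = 2.
  L[2][1] = (9) / L[1][1] = 3.
Step 3: L[2][2] = √(9) = 3.
  L[3][0] = (3) / L[0][0] = 1.
  L[3][1] = (-3) / L[1][1] = -1.
  L[3][2] = (-9) / L[2][2] = -3.
Step 4: L[3][3] = √(1) = 1.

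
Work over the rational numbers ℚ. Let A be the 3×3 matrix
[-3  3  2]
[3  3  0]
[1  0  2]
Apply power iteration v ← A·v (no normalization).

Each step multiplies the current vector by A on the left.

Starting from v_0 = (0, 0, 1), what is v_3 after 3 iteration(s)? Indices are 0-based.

v_0 = (0, 0, 1).
v_1 = A·v_0 = (2, 0, 2).
v_2 = A·v_1 = (-2, 6, 6).
v_3 = A·v_2 = (36, 12, 10).

v_3 = (36, 12, 10)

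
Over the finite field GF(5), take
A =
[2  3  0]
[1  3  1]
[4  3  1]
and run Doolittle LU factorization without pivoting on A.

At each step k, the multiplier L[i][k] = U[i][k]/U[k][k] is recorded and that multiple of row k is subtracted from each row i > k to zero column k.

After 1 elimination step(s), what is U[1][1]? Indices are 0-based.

U[1][1] = 4

k=0: U[0][0]=2
  eliminate (1,0): mult=3, new row 1: (0, 4, 1); set L[1][0]=3
  eliminate (2,0): mult=2, new row 2: (0, 2, 1); set L[2][0]=2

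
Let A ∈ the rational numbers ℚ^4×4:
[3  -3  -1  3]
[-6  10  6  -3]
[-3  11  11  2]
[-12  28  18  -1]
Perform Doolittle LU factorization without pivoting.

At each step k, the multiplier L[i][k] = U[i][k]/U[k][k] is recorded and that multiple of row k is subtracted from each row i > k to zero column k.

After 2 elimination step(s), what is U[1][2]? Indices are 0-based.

U[1][2] = 4

Step 1: pivot at (0,0) is 3.
  row1 ← row1 − (-2)·row0  ⇒  L[1][0]=-2, U row1=(0, 4, 4, 3)
  row2 ← row2 − (-1)·row0  ⇒  L[2][0]=-1, U row2=(0, 8, 10, 5)
  row3 ← row3 − (-4)·row0  ⇒  L[3][0]=-4, U row3=(0, 16, 14, 11)
Step 2: pivot at (1,1) is 4.
  row2 ← row2 − (2)·row1  ⇒  L[2][1]=2, U row2=(0, 0, 2, -1)
  row3 ← row3 − (4)·row1  ⇒  L[3][1]=4, U row3=(0, 0, -2, -1)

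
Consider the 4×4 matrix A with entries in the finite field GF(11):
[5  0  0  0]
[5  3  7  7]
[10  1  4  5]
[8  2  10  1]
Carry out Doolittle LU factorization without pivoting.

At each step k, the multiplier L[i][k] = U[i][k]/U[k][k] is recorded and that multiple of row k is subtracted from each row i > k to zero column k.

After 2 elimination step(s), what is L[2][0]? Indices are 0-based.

Step 1: pivot at (0,0) is 5.
  row1 ← row1 − (1)·row0  ⇒  L[1][0]=1, U row1=(0, 3, 7, 7)
  row2 ← row2 − (2)·row0  ⇒  L[2][0]=2, U row2=(0, 1, 4, 5)
  row3 ← row3 − (6)·row0  ⇒  L[3][0]=6, U row3=(0, 2, 10, 1)
Step 2: pivot at (1,1) is 3.
  row2 ← row2 − (4)·row1  ⇒  L[2][1]=4, U row2=(0, 0, 9, 10)
  row3 ← row3 − (8)·row1  ⇒  L[3][1]=8, U row3=(0, 0, 9, 0)

L[2][0] = 2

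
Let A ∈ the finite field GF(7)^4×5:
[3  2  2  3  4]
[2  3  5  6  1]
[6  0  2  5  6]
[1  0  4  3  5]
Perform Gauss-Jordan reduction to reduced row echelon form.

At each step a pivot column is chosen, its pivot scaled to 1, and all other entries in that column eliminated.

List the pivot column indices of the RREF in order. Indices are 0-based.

pivot columns: 0, 1, 2, 4

pivot(0,0)=3: scale R0 → (1, 3, 3, 1, 6)
  clear (1,0): R1 −= (2)R0 → (0, 4, 6, 4, 3)
  clear (2,0): R2 −= (6)R0 → (0, 3, 5, 6, 5)
  clear (3,0): R3 −= (1)R0 → (0, 4, 1, 2, 6)
pivot(1,1)=4: scale R1 → (0, 1, 5, 1, 6)
  clear (0,1): R0 −= (3)R1 → (1, 0, 2, 5, 2)
  clear (2,1): R2 −= (3)R1 → (0, 0, 4, 3, 1)
  clear (3,1): R3 −= (4)R1 → (0, 0, 2, 5, 3)
pivot(2,2)=4: scale R2 → (0, 0, 1, 6, 2)
  clear (0,2): R0 −= (2)R2 → (1, 0, 0, 0, 5)
  clear (1,2): R1 −= (5)R2 → (0, 1, 0, 6, 3)
  clear (3,2): R3 −= (2)R2 → (0, 0, 0, 0, 6)
col 3: no nonzero at/below row 3; advance.
pivot(3,4)=6: scale R3 → (0, 0, 0, 0, 1)
  clear (0,4): R0 −= (5)R3 → (1, 0, 0, 0, 0)
  clear (1,4): R1 −= (3)R3 → (0, 1, 0, 6, 0)
  clear (2,4): R2 −= (2)R3 → (0, 0, 1, 6, 0)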